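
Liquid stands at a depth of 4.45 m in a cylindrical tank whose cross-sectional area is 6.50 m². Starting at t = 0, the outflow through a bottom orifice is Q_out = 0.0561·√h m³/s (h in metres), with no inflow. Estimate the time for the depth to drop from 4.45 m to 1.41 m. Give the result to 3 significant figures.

With no inflow, A dh/dt = −0.0561 √h.
Separate and integrate: 2(√h − √h₀) = −(0.0561/A) t.
t = 2A(√h₀ − √h)/0.0561 = 2·6.50·(√4.45 − √1.41)/0.0561
  = 13.000 × (2.1095 − 1.1874) / 0.0561 = 213.67 s.

214 s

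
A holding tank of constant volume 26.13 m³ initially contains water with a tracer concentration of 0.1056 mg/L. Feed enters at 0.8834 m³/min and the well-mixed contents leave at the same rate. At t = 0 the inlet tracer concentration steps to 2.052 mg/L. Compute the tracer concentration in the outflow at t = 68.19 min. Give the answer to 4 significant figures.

Unsteady species balance (constant V, well mixed): V dC/dt = Q(C_in − C).
Time constant τ = V/Q = 26.13/0.8834 = 29.5789 min.
Integrating: C(t) = C_in + (C₀ − C_in) e^(−t/τ).
C(68.19) = 2.052 + (0.1056 − 2.052)·e^(−68.19/29.5789) = 2.052 + (-1.94640)·0.0997229 = 1.85790 mg/L.

1.858 mg/L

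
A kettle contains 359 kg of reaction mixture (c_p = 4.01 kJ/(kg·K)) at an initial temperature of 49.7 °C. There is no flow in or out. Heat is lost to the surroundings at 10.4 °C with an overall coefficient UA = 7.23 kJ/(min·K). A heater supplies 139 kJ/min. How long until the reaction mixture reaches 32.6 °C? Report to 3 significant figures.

380 min

First-law balance (no shaft work): M c_p dT/dt = −UA(T − T_amb) + Q̇.
τ = M c_p/UA = 199.11 min; T_ss = T_amb + Q̇/UA = 10.4 + 139/7.23 = 29.625 °C.
T(t) = T_ss + (T₀ − T_ss)e^(−t/τ); set T = 32.6:
t = −τ ln[(T − T_ss)/(T₀ − T_ss)] = −199.11 · ln(0.14818) = 380.18 min.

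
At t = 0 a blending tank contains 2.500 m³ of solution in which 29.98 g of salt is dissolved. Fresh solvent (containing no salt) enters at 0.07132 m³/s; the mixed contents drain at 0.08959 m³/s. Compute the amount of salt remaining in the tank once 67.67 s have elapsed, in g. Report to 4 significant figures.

Let m(t) be the amount of salt. Volume: V(t) = V₀ + (Q_in − Q_out) t = 2.500 − 0.0182700 t; V(67.67) = 1.26367 m³.
Species balance (pure solvent in): dm/dt = −Q_out · m/V(t).
dm/m = −Q_out dt/(V₀ − 0.0182700 t); integrating gives ln(m/m₀) = −(Q_out/(Q_in−Q_out)) ln(V/V₀).
m = m₀ (V₀/V)^(Q_out/(Q_in−Q_out)) = 29.98 × (2.500/1.26367)^(-4.90367) = 1.05643 g.

1.056 g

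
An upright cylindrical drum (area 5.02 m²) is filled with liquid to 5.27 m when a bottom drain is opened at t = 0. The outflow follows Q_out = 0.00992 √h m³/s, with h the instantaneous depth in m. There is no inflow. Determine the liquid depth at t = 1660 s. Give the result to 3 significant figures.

0.430 m

Accumulation of liquid (constant cross-section A): A dh/dt = −0.00992 √h.
∫ h^(−1/2) dh = −(0.00992/A) ∫ dt, giving 2√h = 2√h₀ − (0.00992/A) t.
√h = √5.27 − 0.00992·1660/(2·5.02) = 2.2956 − 1.6402 = 0.65549.
h = 0.65549² = 0.42967 m.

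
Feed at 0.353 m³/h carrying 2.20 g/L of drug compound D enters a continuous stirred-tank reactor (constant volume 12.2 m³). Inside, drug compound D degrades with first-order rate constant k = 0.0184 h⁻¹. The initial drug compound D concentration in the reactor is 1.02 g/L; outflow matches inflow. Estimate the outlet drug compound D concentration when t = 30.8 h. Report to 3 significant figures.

1.27 g/L

Species balance: V dC/dt = Q C_in − Q C − k V C.
dC/dt = (Q/V) C_in − (Q/V + k) C; effective rate a = Q/V + k = 0.028934 + 0.0184 = 0.047334 h⁻¹.
C_ss = Q C_in/(Q + kV) = 1.3448 g/L; C(t) = C_ss + (C₀ − C_ss) e^(−a t).
C(30.8) = 1.3448 + (-0.32481)·e^(−0.047334·30.8) = 1.3448 + (-0.32481)·0.23272 = 1.2692 g/L.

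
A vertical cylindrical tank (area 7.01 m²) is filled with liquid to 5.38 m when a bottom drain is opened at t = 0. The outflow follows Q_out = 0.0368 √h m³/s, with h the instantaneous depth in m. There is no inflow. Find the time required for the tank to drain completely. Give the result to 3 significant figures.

884 s

With no inflow, A dh/dt = −0.0368 √h.
∫ h^(−1/2) dh = −(0.0368/A) ∫ dt, giving 2√h = 2√h₀ − (0.0368/A) t.
Tank is empty when √h = 0: t_empty = 2A√h₀/0.0368.
t_empty = 2·7.01·√5.38/0.0368 = 14.020·2.3195/0.0368 = 883.67 s.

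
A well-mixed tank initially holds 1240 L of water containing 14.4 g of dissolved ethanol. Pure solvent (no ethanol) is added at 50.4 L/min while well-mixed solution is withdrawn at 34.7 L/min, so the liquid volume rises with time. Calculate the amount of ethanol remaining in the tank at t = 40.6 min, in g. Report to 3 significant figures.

5.76 g

Total volume: dV/dt = Q_in − Q_out = 15.700 L/min, so V(t) = 1240 + 15.700 t and V(40.6) = 1877.4 L.
Solute balance: dm/dt = 0 − Q_out C = −Q_out m/V(t).
dm/m = −Q_out dt/(V₀ + 15.700 t); integrating gives ln(m/m₀) = −(Q_out/(Q_in−Q_out)) ln(V/V₀).
m = m₀ (V₀/V)^(Q_out/(Q_in−Q_out)) = 14.4 × (1240/1877.4)^(2.2102) = 5.7573 g.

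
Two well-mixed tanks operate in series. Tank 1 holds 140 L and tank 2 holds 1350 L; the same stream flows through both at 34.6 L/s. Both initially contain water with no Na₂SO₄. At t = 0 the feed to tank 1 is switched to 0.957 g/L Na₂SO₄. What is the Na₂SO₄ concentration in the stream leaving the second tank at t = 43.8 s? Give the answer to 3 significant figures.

Each tank obeys Vᵢ dCᵢ/dt = Q(Cᵢ₋₁ − Cᵢ), so τᵢ = Vᵢ/Q.
τ₁ = 140/34.6 = 4.0462 s; τ₂ = 1350/34.6 = 39.017 s.
Solving the cascade with C₁(0)=C₂(0)=0 gives C₂(t) = C_in[1 − (τ₁ e^(−t/τ₁) − τ₂ e^(−t/τ₂))/(τ₁ − τ₂)].
At t = 43.8: e^(−t/τ₁) = 1.9899e-05, e^(−t/τ₂) = 0.32544.
C₂ = 0.957·[1 − (4.0462·1.9899e-05 − 39.017·0.32544)/(-34.971)] = 0.957·0.63691 = 0.60952 g/L.

0.610 g/L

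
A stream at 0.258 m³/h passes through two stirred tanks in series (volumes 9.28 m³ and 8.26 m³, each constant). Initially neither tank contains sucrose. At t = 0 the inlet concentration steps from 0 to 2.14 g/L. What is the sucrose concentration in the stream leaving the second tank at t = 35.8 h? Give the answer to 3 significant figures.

Each tank obeys Vᵢ dCᵢ/dt = Q(Cᵢ₋₁ − Cᵢ), so τᵢ = Vᵢ/Q.
τ₁ = 9.28/0.258 = 35.969 h; τ₂ = 8.26/0.258 = 32.016 h.
Tank 1: C₁ = C_in(1 − e^(−t/τ₁)). Tank 2 (τ₁ ≠ τ₂): C₂ = C_in[1 − (τ₁ e^(−t/τ₁) − τ₂ e^(−t/τ₂))/(τ₁ − τ₂)].
At t = 35.8: e^(−t/τ₁) = 0.36961, e^(−t/τ₂) = 0.32686.
C₂ = 2.14·[1 − (35.969·0.36961 − 32.016·0.32686)/(3.9535)] = 2.14·0.28422 = 0.60823 g/L.

0.608 g/L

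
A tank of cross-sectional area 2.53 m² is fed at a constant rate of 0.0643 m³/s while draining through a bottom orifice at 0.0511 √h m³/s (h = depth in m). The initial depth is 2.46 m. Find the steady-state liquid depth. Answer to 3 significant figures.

Level balance: A dh/dt = 0.0643 − 0.0511 √h. Setting dh/dt = 0:
Q_in = 0.0511 √h_ss ⇒ √h_ss = 0.0643/0.0511 = 1.2583.
h_ss = 1.2583² = 1.5834 m. (Since h₀ = 2.46 m > h_ss, the level will fall toward this value.)

1.58 m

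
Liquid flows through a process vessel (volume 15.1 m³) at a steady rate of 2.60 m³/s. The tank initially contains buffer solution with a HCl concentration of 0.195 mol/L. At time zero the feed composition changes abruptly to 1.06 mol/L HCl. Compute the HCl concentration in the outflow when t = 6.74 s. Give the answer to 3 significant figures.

Accumulation = in − out for the solute gives V dC/dt = Q(C_in − C).
So dC/dt = (C_in − C)/τ with τ = V/Q = 15.1/2.60 = 5.8077 s.
This is linear first-order; C(t) = C_in + (C₀ − C_in) e^(−t/τ).
C(6.74) = 1.06 + (0.195 − 1.06)·e^(−6.74/5.8077) = 1.06 + (-0.86500)·0.31332 = 0.78898 mol/L.

0.789 mol/L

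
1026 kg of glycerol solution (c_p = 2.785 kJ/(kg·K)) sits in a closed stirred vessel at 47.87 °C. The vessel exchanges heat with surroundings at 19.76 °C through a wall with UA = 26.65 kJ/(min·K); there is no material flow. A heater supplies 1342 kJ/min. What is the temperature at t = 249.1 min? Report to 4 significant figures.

M c_p dT/dt = −UA(T − T_amb) + Q̇.
dT/dt = (T_ss − T)/τ with T_ss = T_amb + Q̇/UA = 19.76 + 1342/26.65 = 70.1165 °C, τ = M c_p/UA = 1026·2.785/26.65 = 107.220 min.
T approaches T_ss exponentially: T(t) = T_ss + (T₀ − T_ss) e^(−t/τ).
T(249.1) = 70.1165 + (-22.2465)·0.0979534 = 67.9374 °C.

67.94 °C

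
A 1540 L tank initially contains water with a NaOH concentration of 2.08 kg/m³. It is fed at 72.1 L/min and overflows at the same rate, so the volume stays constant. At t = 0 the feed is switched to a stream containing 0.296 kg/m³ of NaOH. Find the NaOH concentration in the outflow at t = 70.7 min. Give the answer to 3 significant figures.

Species balance on the tank: V dC/dt = Q(C_in − C).
Rewrite as dC/dt + C/τ = C_in/τ, τ = V/Q = 21.359 min.
Integrating: C(t) = C_in + (C₀ − C_in) e^(−t/τ).
C(70.7) = 0.296 + (2.08 − 0.296)·e^(−70.7/21.359) = 0.296 + (1.7840)·0.036515 = 0.36114 kg/m³.

0.361 kg/m³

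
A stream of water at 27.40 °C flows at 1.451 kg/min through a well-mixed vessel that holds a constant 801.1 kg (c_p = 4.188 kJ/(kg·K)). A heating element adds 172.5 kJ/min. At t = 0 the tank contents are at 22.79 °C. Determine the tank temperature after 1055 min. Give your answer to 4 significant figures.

50.90 °C

M c_p dT/dt = ṁ c_p (T_in − T) + Q̇.
Rearrange: dT/dt = (T_ss − T)/τ with τ = M/ṁ = 552.102 min and T_ss = T_in + Q̇/(ṁ c_p) = 55.7867 °C.
T approaches T_ss exponentially: T(t) = T_ss + (T₀ − T_ss) e^(−t/τ).
T(1055) = 55.7867 + (-32.9967)·e^(−1055/552.102) = 55.7867 + (-32.9967)·0.147950 = 50.9048 °C.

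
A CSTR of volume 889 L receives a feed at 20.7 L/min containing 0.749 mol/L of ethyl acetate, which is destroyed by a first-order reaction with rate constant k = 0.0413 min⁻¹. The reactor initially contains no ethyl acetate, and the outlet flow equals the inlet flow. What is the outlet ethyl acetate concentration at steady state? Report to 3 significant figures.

V dC/dt = Q(C_in − C) − k V C.
At steady state: 0 = Q C_in − (Q + kV) C_ss, so C_ss = Q C_in/(Q + kV).
C_ss = 20.7·0.749/(20.7 + 0.0413·889) = 15.504/57.416 = 0.27004 mol/L.

0.270 mol/L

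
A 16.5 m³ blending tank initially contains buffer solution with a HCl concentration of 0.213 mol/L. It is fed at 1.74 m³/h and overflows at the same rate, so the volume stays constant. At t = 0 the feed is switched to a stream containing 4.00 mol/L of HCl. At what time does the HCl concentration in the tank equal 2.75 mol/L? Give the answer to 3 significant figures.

10.5 h

Unsteady species balance (constant V, well mixed): V dC/dt = Q(C_in − C), so τ = V/Q = 9.4828 h.
C(t) = C_in + (C₀ − C_in) e^(−t/τ). Set C = 2.75 and solve for t:
e^(−t/τ) = (C − C_in)/(C₀ − C_in) = (2.75 − 4.00)/(0.213 − 4.00) = 0.33008
t = −τ ln(…) = 9.4828 × 1.1084 = 10.511 h.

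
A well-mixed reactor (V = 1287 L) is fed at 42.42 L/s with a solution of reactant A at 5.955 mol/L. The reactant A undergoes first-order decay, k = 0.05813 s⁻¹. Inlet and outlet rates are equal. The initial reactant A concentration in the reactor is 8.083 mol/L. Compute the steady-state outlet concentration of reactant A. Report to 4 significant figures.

2.155 mol/L

V dC/dt = Q(C_in − C) − k V C.
At steady state: 0 = Q C_in − (Q + kV) C_ss, so C_ss = Q C_in/(Q + kV).
C_ss = 42.42·5.955/(42.42 + 0.05813·1287) = 252.611/117.233 = 2.15477 mol/L.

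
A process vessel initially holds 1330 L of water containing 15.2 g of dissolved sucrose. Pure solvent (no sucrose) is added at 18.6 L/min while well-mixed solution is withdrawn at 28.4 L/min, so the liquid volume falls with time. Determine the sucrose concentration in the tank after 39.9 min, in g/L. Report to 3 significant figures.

0.00590 g/L

Let m(t) be the amount of sucrose. Volume: V(t) = V₀ + (Q_in − Q_out) t = 1330 − 9.8000 t; V(39.9) = 938.98 L.
No sucrose enters, so dm/dt = −Q_out · (m/V).
Separate: dm/m = −Q_out dt/V(t) ⇒ ln(m/m₀) = −(Q_out/(Q_in−Q_out)) ln(V/V₀).
m = m₀ (V₀/V)^(Q_out/(Q_in−Q_out)) = 15.2 × (1330/938.98)^(-2.8980) = 5.5422 g.
C = m/V = 5.5422/938.98 = 0.0059024 g/L.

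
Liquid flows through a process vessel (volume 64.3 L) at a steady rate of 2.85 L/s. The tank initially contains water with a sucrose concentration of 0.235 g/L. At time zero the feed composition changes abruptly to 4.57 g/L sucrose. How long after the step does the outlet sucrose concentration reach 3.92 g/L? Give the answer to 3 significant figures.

Species balance: V dC/dt = Q(C_in − C) ⇒ τ = V/Q = 22.561 s.
C(t) = C_in + (C₀ − C_in) e^(−t/τ). Set C = 3.92 and solve for t:
e^(−t/τ) = (C − C_in)/(C₀ − C_in) = (3.92 − 4.57)/(0.235 − 4.57) = 0.14994
t = −τ ln(…) = 22.561 × 1.8975 = 42.810 s.

42.8 s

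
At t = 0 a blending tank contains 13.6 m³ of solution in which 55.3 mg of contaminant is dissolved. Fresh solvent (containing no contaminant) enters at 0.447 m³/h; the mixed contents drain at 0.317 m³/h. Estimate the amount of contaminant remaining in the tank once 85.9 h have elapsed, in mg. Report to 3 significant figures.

12.8 mg

Let m(t) be the amount of contaminant. Volume: V(t) = V₀ + (Q_in − Q_out) t = 13.6 + 0.13000 t; V(85.9) = 24.767 m³.
No contaminant enters, so dm/dt = −Q_out · (m/V).
dm/m = −Q_out dt/(V₀ + 0.13000 t); integrating gives ln(m/m₀) = −(Q_out/(Q_in−Q_out)) ln(V/V₀).
m = m₀ (V₀/V)^(Q_out/(Q_in−Q_out)) = 55.3 × (13.6/24.767)^(2.4385) = 12.821 mg.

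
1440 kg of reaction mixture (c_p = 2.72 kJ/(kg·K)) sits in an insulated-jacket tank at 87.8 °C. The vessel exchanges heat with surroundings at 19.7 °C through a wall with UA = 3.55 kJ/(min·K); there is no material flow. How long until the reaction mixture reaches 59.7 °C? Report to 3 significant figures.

Unsteady energy balance on the tank contents: M c_p dT/dt = −UA(T − T_amb).
τ = M c_p/UA = 1103.3 min; T_ss = T_amb = 19.700 °C.
T(t) = T_ss + (T₀ − T_ss)e^(−t/τ); set T = 59.7:
t = −τ ln[(T − T_ss)/(T₀ − T_ss)] = −1103.3 · ln(0.58737) = 587.08 min.

587 min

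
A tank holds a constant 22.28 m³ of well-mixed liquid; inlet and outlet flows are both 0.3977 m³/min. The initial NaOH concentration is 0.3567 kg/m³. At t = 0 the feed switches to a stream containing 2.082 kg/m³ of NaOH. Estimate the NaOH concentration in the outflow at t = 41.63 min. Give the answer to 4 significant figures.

Species balance on the tank: V dC/dt = Q(C_in − C).
So dC/dt = (C_in − C)/τ with τ = V/Q = 22.28/0.3977 = 56.0221 min.
C approaches C_in exponentially: C(t) = C_in + (C₀ − C_in) e^(−t/τ).
C(41.63) = 2.082 + (0.3567 − 2.082)·e^(−41.63/56.0221) = 2.082 + (-1.72530)·0.475638 = 1.26138 kg/m³.

1.261 kg/m³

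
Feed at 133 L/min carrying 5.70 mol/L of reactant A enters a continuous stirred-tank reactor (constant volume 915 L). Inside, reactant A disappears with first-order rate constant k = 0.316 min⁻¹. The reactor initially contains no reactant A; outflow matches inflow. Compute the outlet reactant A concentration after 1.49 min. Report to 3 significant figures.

0.893 mol/L

Accumulation = in − out − consumed: V dC/dt = Q C_in − Q C − k V C.
dC/dt = (Q/V) C_in − (Q/V + k) C; effective rate a = Q/V + k = 0.14536 + 0.316 = 0.46136 min⁻¹.
C_ss = Q C_in/(Q + kV) = 1.7958 mol/L; C(t) = C_ss + (C₀ − C_ss) e^(−a t).
C(1.49) = 1.7958 + (-1.7958)·e^(−0.46136·1.49) = 1.7958 + (-1.7958)·0.50287 = 0.89277 mol/L.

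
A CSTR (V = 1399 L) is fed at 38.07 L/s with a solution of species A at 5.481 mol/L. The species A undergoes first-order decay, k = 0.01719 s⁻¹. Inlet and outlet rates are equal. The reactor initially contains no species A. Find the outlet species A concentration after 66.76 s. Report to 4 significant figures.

Species balance: V dC/dt = Q C_in − Q C − k V C.
dC/dt = (Q/V) C_in − (Q/V + k) C; effective rate a = Q/V + k = 0.0272123 + 0.01719 = 0.0444023 s⁻¹.
C_ss = Q C_in/(Q + kV) = 3.35907 mol/L; C(t) = C_ss + (C₀ − C_ss) e^(−a t).
C(66.76) = 3.35907 + (-3.35907)·e^(−0.0444023·66.76) = 3.35907 + (-3.35907)·0.0515967 = 3.18576 mol/L.

3.186 mol/L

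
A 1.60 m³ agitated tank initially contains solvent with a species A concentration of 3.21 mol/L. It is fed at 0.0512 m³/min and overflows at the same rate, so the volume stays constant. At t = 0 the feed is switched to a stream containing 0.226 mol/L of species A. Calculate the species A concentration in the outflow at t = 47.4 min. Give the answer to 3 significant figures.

0.881 mol/L

Mass balance on the solute (V constant): V dC/dt = Q(C_in − C).
Rewrite as dC/dt + C/τ = C_in/τ, τ = V/Q = 31.250 min.
This is linear first-order; C(t) = C_in + (C₀ − C_in) e^(−t/τ).
C(47.4) = 0.226 + (3.21 − 0.226)·e^(−47.4/31.250) = 0.226 + (2.9840)·0.21941 = 0.88073 mol/L.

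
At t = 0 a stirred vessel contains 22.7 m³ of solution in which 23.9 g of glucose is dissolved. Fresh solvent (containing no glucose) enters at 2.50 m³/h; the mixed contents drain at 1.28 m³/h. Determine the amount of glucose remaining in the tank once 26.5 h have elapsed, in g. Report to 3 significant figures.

9.44 g

Total volume: dV/dt = Q_in − Q_out = 1.2200 m³/h, so V(t) = 22.7 + 1.2200 t and V(26.5) = 55.030 m³.
Solute balance: dm/dt = 0 − Q_out C = −Q_out m/V(t).
dm/m = −Q_out dt/(V₀ + 1.2200 t); integrating gives ln(m/m₀) = −(Q_out/(Q_in−Q_out)) ln(V/V₀).
m = m₀ (V₀/V)^(Q_out/(Q_in−Q_out)) = 23.9 × (22.7/55.030)^(1.0492) = 9.4387 g.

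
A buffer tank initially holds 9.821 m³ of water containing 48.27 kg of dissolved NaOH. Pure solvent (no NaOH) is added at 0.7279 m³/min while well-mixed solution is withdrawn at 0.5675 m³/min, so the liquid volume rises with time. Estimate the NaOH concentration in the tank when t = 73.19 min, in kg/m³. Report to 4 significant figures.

0.1386 kg/m³

Total volume: dV/dt = Q_in − Q_out = 0.160400 m³/min, so V(t) = 9.821 + 0.160400 t and V(73.19) = 21.5607 m³.
No NaOH enters, so dm/dt = −Q_out · (m/V).
Separate: dm/m = −Q_out dt/V(t) ⇒ ln(m/m₀) = −(Q_out/(Q_in−Q_out)) ln(V/V₀).
m = m₀ (V₀/V)^(Q_out/(Q_in−Q_out)) = 48.27 × (9.821/21.5607)^(3.53803) = 2.98825 kg.
C = m/V = 2.98825/21.5607 = 0.138597 kg/m³.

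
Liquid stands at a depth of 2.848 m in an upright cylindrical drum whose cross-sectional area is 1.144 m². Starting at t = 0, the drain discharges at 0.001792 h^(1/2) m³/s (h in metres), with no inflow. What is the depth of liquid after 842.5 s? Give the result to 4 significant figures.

Volume balance on the tank: A dh/dt = −0.001792 √h.
∫ h^(−1/2) dh = −(0.001792/A) ∫ dt, giving 2√h = 2√h₀ − (0.001792/A) t.
√h = √2.848 − 0.001792·842.5/(2·1.144) = 1.68760 − 0.659860 = 1.02774.
h = 1.02774² = 1.05625 m.

1.056 m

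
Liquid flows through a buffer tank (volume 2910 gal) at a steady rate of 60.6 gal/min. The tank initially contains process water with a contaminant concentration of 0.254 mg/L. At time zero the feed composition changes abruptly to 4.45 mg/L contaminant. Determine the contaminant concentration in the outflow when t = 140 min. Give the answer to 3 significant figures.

Mass balance on the solute (V constant): V dC/dt = Q(C_in − C).
So dC/dt = (C_in − C)/τ with τ = V/Q = 2910/60.6 = 48.020 min.
Integrating: C(t) = C_in + (C₀ − C_in) e^(−t/τ).
C(140) = 4.45 + (0.254 − 4.45)·e^(−140/48.020) = 4.45 + (-4.1960)·0.054179 = 4.2227 mg/L.

4.22 mg/L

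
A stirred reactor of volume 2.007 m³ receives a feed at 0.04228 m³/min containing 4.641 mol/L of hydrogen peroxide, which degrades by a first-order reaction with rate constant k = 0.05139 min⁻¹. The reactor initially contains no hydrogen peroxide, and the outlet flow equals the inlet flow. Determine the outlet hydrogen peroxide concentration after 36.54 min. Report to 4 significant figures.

Accumulation = in − out − consumed: V dC/dt = Q C_in − Q C − k V C.
This is linear with rate a = Q/V + k = 0.0724563 min⁻¹.
C_ss = Q C_in/(Q + kV) = 1.34935 mol/L; C(t) = C_ss + (C₀ − C_ss) e^(−a t).
C(36.54) = 1.34935 + (-1.34935)·e^(−0.0724563·36.54) = 1.34935 + (-1.34935)·0.0708244 = 1.25378 mol/L.

1.254 mol/L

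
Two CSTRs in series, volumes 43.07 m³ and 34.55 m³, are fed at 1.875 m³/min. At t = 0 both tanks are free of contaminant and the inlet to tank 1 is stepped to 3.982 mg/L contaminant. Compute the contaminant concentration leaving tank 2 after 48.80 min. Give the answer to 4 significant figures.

Species balance on tank i: dCᵢ/dt = (Cᵢ₋₁ − Cᵢ)/τᵢ with τᵢ = Vᵢ/Q.
τ₁ = 43.07/1.875 = 22.9707 min; τ₂ = 34.55/1.875 = 18.4267 min.
Solving the cascade with C₁(0)=C₂(0)=0 gives C₂(t) = C_in[1 − (τ₁ e^(−t/τ₁) − τ₂ e^(−t/τ₂))/(τ₁ − τ₂)].
At t = 48.80: e^(−t/τ₁) = 0.119499, e^(−t/τ₂) = 0.0707689.
C₂ = 3.982·[1 − (22.9707·0.119499 − 18.4267·0.0707689)/(4.54400)] = 3.982·0.682893 = 2.71928 mg/L.

2.719 mg/L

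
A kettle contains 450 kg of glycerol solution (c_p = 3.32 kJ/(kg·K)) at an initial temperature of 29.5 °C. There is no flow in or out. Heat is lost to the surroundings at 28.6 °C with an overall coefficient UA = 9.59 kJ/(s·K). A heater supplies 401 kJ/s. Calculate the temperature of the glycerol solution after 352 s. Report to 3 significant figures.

66.1 °C

Unsteady energy balance on the tank contents: M c_p dT/dt = −UA(T − T_amb) + Q̇.
dT/dt = (T_ss − T)/τ with T_ss = T_amb + Q̇/UA = 28.6 + 401/9.59 = 70.414 °C, τ = M c_p/UA = 450·3.32/9.59 = 155.79 s.
Solution: T(t) = T_ss + (T₀ − T_ss) e^(−t/τ).
T(352) = 70.414 + (-40.914)·0.10440 = 66.143 °C.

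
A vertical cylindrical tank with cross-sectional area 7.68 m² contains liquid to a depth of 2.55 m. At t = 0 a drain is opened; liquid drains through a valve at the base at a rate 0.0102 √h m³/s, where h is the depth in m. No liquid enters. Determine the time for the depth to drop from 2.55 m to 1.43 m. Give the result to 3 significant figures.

A dh/dt = −Q_out = −0.0102 √h.
∫ h^(−1/2) dh = −(0.0102/A) ∫ dt, giving 2√h = 2√h₀ − (0.0102/A) t.
t = 2A(√h₀ − √h)/0.0102 = 2·7.68·(√2.55 − √1.43)/0.0102
  = 15.360 × (1.5969 − 1.1958) / 0.0102 = 603.93 s.

604 s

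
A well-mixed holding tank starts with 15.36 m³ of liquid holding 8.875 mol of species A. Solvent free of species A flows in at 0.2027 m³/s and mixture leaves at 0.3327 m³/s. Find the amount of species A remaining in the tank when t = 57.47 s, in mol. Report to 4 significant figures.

Let m(t) be the amount of species A. Volume: V(t) = V₀ + (Q_in − Q_out) t = 15.36 − 0.130000 t; V(57.47) = 7.88890 m³.
Solute balance: dm/dt = 0 − Q_out C = −Q_out m/V(t).
Separate: dm/m = −Q_out dt/V(t) ⇒ ln(m/m₀) = −(Q_out/(Q_in−Q_out)) ln(V/V₀).
m = m₀ (V₀/V)^(Q_out/(Q_in−Q_out)) = 8.875 × (15.36/7.88890)^(-2.55923) = 1.61284 mol.

1.613 mol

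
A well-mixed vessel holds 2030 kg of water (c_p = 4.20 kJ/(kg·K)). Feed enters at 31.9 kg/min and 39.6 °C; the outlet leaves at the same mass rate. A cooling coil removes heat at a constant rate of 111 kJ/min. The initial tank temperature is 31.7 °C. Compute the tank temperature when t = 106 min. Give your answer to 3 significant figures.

M c_p dT/dt = ṁ c_p (T_in − T) − Q̇.
Rearrange: dT/dt = (T_ss − T)/τ with τ = M/ṁ = 63.636 min and T_ss = T_in − Q̇/(ṁ c_p) = 38.772 °C.
Integrating: T(t) = T_ss + (T₀ − T_ss) e^(−t/τ).
T(106) = 38.772 + (-7.0715)·e^(−106/63.636) = 38.772 + (-7.0715)·0.18906 = 37.435 °C.

37.4 °C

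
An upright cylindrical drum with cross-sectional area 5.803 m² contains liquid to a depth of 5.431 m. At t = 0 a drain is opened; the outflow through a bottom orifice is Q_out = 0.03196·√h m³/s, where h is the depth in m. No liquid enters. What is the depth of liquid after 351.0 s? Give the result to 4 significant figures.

Volume balance on the tank: A dh/dt = −0.03196 √h.
Separate and integrate: 2(√h − √h₀) = −(0.03196/A) t.
√h = √5.431 − 0.03196·351.0/(2·5.803) = 2.33045 − 0.966566 = 1.36389.
h = 1.36389² = 1.86018 m.

1.860 m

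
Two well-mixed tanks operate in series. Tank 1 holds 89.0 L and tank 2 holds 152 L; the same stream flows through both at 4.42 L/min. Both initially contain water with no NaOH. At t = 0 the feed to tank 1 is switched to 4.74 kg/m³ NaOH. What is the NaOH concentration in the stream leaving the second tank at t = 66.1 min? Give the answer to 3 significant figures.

Time constants: τᵢ = Vᵢ/Q for each well-mixed tank.
τ₁ = 89.0/4.42 = 20.136 min; τ₂ = 152/4.42 = 34.389 min.
Solving the cascade with C₁(0)=C₂(0)=0 gives C₂(t) = C_in[1 − (τ₁ e^(−t/τ₁) − τ₂ e^(−t/τ₂))/(τ₁ − τ₂)].
At t = 66.1: e^(−t/τ₁) = 0.037526, e^(−t/τ₂) = 0.14630.
C₂ = 4.74·[1 − (20.136·0.037526 − 34.389·0.14630)/(-14.253)] = 4.74·0.70004 = 3.3182 kg/m³.

3.32 kg/m³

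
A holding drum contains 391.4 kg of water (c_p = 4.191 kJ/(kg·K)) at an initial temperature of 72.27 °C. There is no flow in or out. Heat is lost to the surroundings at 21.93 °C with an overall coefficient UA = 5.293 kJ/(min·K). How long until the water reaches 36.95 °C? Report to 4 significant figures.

Lumped-capacitance energy balance: M c_p dT/dt = UA(T_amb − T).
τ = M c_p/UA = 309.911 min; T_ss = T_amb = 21.9300 °C.
T(t) = T_ss + (T₀ − T_ss)e^(−t/τ); set T = 36.95:
t = −τ ln[(T − T_ss)/(T₀ − T_ss)] = −309.911 · ln(0.298371) = 374.811 min.

374.8 min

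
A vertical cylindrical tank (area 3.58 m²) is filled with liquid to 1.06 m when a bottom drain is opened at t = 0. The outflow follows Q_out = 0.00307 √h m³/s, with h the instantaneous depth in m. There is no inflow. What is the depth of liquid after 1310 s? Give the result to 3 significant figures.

With no inflow, A dh/dt = −0.00307 √h.
This is separable: 2 d(√h)/dt = −0.00307/A, so √h = √h₀ − (0.00307/(2A)) t.
√h = √1.06 − 0.00307·1310/(2·3.58) = 1.0296 − 0.56169 = 0.46787.
h = 0.46787² = 0.21891 m.

0.219 m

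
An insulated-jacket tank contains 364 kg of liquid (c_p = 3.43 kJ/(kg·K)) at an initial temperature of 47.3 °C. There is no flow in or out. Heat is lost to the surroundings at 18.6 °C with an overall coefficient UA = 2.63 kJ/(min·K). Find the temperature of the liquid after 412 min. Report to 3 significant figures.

Energy balance: M c_p dT/dt = −UA(T − T_amb).
dT/dt = (T_ss − T)/τ with T_ss = T_amb = 18.600 °C, τ = M c_p/UA = 364·3.43/2.63 = 474.72 min.
Integrating: T(t) = T_ss + (T₀ − T_ss) e^(−t/τ).
T(412) = 18.600 + (28.700)·0.41984 = 30.649 °C.

30.6 °C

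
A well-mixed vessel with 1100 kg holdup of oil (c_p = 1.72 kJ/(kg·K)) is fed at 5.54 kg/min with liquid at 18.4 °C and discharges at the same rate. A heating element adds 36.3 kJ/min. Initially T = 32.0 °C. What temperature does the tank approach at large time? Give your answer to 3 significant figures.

22.2 °C

Energy balance: M c_p dT/dt = ṁ c_p (T_in − T) + 36.3.
At steady state dT/dt = 0 ⇒ T_ss = T_in + Q̇/(ṁ c_p) = 18.4 + 36.3/(5.54·1.72) = 22.210 °C.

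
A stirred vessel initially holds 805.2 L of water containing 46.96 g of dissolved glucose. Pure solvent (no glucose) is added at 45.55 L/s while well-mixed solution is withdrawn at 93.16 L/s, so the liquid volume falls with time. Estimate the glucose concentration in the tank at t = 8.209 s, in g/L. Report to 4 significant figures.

0.03089 g/L

Total volume: dV/dt = Q_in − Q_out = -47.6100 L/s, so V(t) = 805.2 − 47.6100 t and V(8.209) = 414.370 L.
No glucose enters, so dm/dt = −Q_out · (m/V).
dm/m = −Q_out dt/(V₀ − 47.6100 t); integrating gives ln(m/m₀) = −(Q_out/(Q_in−Q_out)) ln(V/V₀).
m = m₀ (V₀/V)^(Q_out/(Q_in−Q_out)) = 46.96 × (805.2/414.370)^(-1.95673) = 12.7991 g.
C = m/V = 12.7991/414.370 = 0.0308882 g/L.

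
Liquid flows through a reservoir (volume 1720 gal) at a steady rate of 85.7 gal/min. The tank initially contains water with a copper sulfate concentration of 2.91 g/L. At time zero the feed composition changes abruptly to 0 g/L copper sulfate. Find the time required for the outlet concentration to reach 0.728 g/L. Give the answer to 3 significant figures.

Unsteady species balance (constant V, well mixed): V dC/dt = Q(C_in − C), so τ = V/Q = 20.070 min.
C(t) = C_in + (C₀ − C_in) e^(−t/τ). Set C = 0.728 and solve for t:
e^(−t/τ) = (C − C_in)/(C₀ − C_in) = (0.728 − 0)/(2.91 − 0) = 0.25017
t = −τ ln(…) = 20.070 × 1.3856 = 27.809 min.

27.8 min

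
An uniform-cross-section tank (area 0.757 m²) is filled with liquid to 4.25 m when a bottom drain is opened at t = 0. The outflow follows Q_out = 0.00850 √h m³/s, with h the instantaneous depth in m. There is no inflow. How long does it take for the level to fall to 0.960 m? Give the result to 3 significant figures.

With no inflow, A dh/dt = −0.00850 √h.
∫ h^(−1/2) dh = −(0.00850/A) ∫ dt, giving 2√h = 2√h₀ − (0.00850/A) t.
t = 2A(√h₀ − √h)/0.00850 = 2·0.757·(√4.25 − √0.960)/0.00850
  = 1.5140 × (2.0616 − 0.97980) / 0.00850 = 192.68 s.

193 s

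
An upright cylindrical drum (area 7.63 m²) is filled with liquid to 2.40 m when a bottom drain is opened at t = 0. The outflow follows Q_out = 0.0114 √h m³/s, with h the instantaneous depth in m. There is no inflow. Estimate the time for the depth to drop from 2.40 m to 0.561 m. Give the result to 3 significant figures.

Unsteady balance on liquid volume: A dh/dt = −0.0114 √h.
This is separable: 2 d(√h)/dt = −0.0114/A, so √h = √h₀ − (0.0114/(2A)) t.
t = 2A(√h₀ − √h)/0.0114 = 2·7.63·(√2.40 − √0.561)/0.0114
  = 15.260 × (1.5492 − 0.74900) / 0.0114 = 1071.1 s.

1070 s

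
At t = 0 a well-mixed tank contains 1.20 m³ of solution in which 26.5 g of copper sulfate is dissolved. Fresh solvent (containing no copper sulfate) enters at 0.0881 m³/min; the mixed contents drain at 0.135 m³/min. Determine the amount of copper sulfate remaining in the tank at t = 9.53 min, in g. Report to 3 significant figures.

6.93 g

Let m(t) be the amount of copper sulfate. Volume: V(t) = V₀ + (Q_in − Q_out) t = 1.20 − 0.046900 t; V(9.53) = 0.75304 m³.
Solute balance: dm/dt = 0 − Q_out C = −Q_out m/V(t).
dm/m = −Q_out dt/(V₀ − 0.046900 t); integrating gives ln(m/m₀) = −(Q_out/(Q_in−Q_out)) ln(V/V₀).
m = m₀ (V₀/V)^(Q_out/(Q_in−Q_out)) = 26.5 × (1.20/0.75304)^(-2.8785) = 6.9304 g.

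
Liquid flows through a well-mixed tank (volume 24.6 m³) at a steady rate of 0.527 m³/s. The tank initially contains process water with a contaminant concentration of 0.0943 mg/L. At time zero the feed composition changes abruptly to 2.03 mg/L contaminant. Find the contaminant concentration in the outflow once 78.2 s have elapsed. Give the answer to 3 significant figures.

Unsteady species balance (constant V, well mixed): V dC/dt = Q(C_in − C).
Rewrite as dC/dt + C/τ = C_in/τ, τ = V/Q = 46.679 s.
Solution: C(t) = C_in + (C₀ − C_in) e^(−t/τ).
C(78.2) = 2.03 + (0.0943 − 2.03)·e^(−78.2/46.679) = 2.03 + (-1.9357)·0.18726 = 1.6675 mg/L.

1.67 mg/L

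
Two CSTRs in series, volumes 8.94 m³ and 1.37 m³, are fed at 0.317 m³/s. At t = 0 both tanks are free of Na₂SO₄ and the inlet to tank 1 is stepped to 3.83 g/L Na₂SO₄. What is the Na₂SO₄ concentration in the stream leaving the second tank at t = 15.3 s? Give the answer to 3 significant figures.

1.22 g/L

Time constants: τᵢ = Vᵢ/Q for each well-mixed tank.
τ₁ = 8.94/0.317 = 28.202 s; τ₂ = 1.37/0.317 = 4.3218 s.
Solving the cascade with C₁(0)=C₂(0)=0 gives C₂(t) = C_in[1 − (τ₁ e^(−t/τ₁) − τ₂ e^(−t/τ₂))/(τ₁ − τ₂)].
At t = 15.3: e^(−t/τ₁) = 0.58128, e^(−t/τ₂) = 0.029007.
C₂ = 3.83·[1 − (28.202·0.58128 − 4.3218·0.029007)/(23.880)] = 3.83·0.31877 = 1.2209 g/L.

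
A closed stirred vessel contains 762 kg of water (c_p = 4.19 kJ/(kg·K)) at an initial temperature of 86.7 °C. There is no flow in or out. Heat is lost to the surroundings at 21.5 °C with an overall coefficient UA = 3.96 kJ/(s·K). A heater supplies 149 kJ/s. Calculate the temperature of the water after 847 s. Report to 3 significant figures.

68.8 °C

M c_p dT/dt = −UA(T − T_amb) + Q̇.
dT/dt = (T_ss − T)/τ with T_ss = T_amb + Q̇/UA = 21.5 + 149/3.96 = 59.126 °C, τ = M c_p/UA = 762·4.19/3.96 = 806.26 s.
Integrating: T(t) = T_ss + (T₀ − T_ss) e^(−t/τ).
T(847) = 59.126 + (27.574)·0.34975 = 68.770 °C.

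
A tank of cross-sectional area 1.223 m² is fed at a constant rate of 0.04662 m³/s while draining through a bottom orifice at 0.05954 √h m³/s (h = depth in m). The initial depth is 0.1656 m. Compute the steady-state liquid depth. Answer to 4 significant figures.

Level balance: A dh/dt = 0.04662 − 0.05954 √h. Setting dh/dt = 0:
Q_in = 0.05954 √h_ss ⇒ √h_ss = 0.04662/0.05954 = 0.783003.
h_ss = 0.783003² = 0.613094 m. (Since h₀ = 0.1656 m < h_ss, the level will rise toward this value.)

0.6131 m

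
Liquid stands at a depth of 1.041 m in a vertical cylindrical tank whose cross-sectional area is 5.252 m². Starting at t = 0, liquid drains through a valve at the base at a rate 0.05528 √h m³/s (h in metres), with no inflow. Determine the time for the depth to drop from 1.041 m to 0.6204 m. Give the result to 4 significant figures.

With no inflow, A dh/dt = −0.05528 √h.
Separate and integrate: 2(√h − √h₀) = −(0.05528/A) t.
t = 2A(√h₀ − √h)/0.05528 = 2·5.252·(√1.041 − √0.6204)/0.05528
  = 10.5040 × (1.02029 − 0.787655) / 0.05528 = 44.2048 s.

44.20 s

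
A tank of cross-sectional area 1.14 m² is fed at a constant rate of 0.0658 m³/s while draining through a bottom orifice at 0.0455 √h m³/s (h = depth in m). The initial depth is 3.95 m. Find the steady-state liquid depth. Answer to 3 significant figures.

Level balance: A dh/dt = 0.0658 − 0.0455 √h. Setting dh/dt = 0:
Q_in = 0.0455 √h_ss ⇒ √h_ss = 0.0658/0.0455 = 1.4462.
h_ss = 1.4462² = 2.0914 m. (Since h₀ = 3.95 m > h_ss, the level will fall toward this value.)

2.09 m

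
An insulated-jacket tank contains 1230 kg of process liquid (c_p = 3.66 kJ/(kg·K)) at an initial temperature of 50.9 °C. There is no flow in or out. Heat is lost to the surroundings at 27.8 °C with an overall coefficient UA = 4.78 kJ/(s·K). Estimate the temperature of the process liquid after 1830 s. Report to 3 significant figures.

31.1 °C

Energy balance: M c_p dT/dt = −UA(T − T_amb).
dT/dt = (T_ss − T)/τ with T_ss = T_amb = 27.800 °C, τ = M c_p/UA = 1230·3.66/4.78 = 941.80 s.
T approaches T_ss exponentially: T(t) = T_ss + (T₀ − T_ss) e^(−t/τ).
T(1830) = 27.800 + (23.100)·0.14326 = 31.109 °C.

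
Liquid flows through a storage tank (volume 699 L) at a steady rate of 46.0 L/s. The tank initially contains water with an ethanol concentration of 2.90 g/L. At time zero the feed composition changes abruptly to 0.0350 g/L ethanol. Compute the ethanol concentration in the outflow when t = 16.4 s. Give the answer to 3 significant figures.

1.01 g/L

Unsteady species balance (constant V, well mixed): V dC/dt = Q(C_in − C).
Time constant τ = V/Q = 699/46.0 = 15.196 s.
C approaches C_in exponentially: C(t) = C_in + (C₀ − C_in) e^(−t/τ).
C(16.4) = 0.0350 + (2.90 − 0.0350)·e^(−16.4/15.196) = 0.0350 + (2.8650)·0.33985 = 1.0087 g/L.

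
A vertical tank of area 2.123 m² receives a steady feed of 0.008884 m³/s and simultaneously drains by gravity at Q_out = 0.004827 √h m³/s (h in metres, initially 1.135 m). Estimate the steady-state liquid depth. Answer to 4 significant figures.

A dh/dt = Q_in − 0.004827 √h. Steady state requires inflow = outflow:
Q_in = 0.004827 √h_ss ⇒ √h_ss = 0.008884/0.004827 = 1.84048.
h_ss = 1.84048² = 3.38737 m. (Since h₀ = 1.135 m < h_ss, the level will rise toward this value.)

3.387 m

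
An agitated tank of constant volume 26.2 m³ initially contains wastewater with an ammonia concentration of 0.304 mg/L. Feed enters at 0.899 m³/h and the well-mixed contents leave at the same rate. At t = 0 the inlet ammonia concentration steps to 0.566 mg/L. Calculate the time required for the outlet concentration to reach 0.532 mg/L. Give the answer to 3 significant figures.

59.5 h

Species balance on the tank: V dC/dt = Q(C_in − C), so τ = V/Q = 29.143 h.
C(t) = C_in + (C₀ − C_in) e^(−t/τ). Set C = 0.532 and solve for t:
e^(−t/τ) = (C − C_in)/(C₀ − C_in) = (0.532 − 0.566)/(0.304 − 0.566) = 0.12977
t = −τ ln(…) = 29.143 × 2.0420 = 59.511 h.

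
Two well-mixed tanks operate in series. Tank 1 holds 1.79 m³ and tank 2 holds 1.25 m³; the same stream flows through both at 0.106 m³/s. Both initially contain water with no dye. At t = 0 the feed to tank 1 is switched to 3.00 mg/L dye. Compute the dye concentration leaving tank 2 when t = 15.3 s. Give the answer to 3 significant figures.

0.879 mg/L

Time constants: τᵢ = Vᵢ/Q for each well-mixed tank.
τ₁ = 1.79/0.106 = 16.887 s; τ₂ = 1.25/0.106 = 11.792 s.
Tank 1: C₁ = C_in(1 − e^(−t/τ₁)). Tank 2 (τ₁ ≠ τ₂): C₂ = C_in[1 − (τ₁ e^(−t/τ₁) − τ₂ e^(−t/τ₂))/(τ₁ − τ₂)].
At t = 15.3: e^(−t/τ₁) = 0.40412, e^(−t/τ₂) = 0.27323.
C₂ = 3.00·[1 − (16.887·0.40412 − 11.792·0.27323)/(5.0943)] = 3.00·0.29288 = 0.87864 mg/L.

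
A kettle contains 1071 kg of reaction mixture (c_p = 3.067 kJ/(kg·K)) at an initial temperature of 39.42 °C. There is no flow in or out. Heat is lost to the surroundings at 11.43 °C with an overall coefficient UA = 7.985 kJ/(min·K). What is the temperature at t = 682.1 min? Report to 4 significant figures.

16.76 °C

Energy balance: M c_p dT/dt = −UA(T − T_amb).
dT/dt = (T_ss − T)/τ with T_ss = T_amb = 11.4300 °C, τ = M c_p/UA = 1071·3.067/7.985 = 411.366 min.
Integrating: T(t) = T_ss + (T₀ − T_ss) e^(−t/τ).
T(682.1) = 11.4300 + (27.9900)·0.190494 = 16.7619 °C.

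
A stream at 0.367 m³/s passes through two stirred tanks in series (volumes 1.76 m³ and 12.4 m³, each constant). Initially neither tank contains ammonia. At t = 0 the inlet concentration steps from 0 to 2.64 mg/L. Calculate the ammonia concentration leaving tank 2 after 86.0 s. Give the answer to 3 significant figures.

2.40 mg/L

Each tank obeys Vᵢ dCᵢ/dt = Q(Cᵢ₋₁ − Cᵢ), so τᵢ = Vᵢ/Q.
τ₁ = 1.76/0.367 = 4.7956 s; τ₂ = 12.4/0.367 = 33.787 s.
Solving the cascade with C₁(0)=C₂(0)=0 gives C₂(t) = C_in[1 − (τ₁ e^(−t/τ₁) − τ₂ e^(−t/τ₂))/(τ₁ − τ₂)].
At t = 86.0: e^(−t/τ₁) = 1.6286e-08, e^(−t/τ₂) = 0.078448.
C₂ = 2.64·[1 − (4.7956·1.6286e-08 − 33.787·0.078448)/(-28.992)] = 2.64·0.90858 = 2.3986 mg/L.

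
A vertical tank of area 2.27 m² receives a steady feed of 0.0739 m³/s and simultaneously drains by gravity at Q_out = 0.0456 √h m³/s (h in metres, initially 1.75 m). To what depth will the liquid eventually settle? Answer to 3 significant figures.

2.63 m

A dh/dt = Q_in − 0.0456 √h. Steady state requires inflow = outflow:
Q_in = 0.0456 √h_ss ⇒ √h_ss = 0.0739/0.0456 = 1.6206.
h_ss = 1.6206² = 2.6264 m. (Since h₀ = 1.75 m < h_ss, the level will rise toward this value.)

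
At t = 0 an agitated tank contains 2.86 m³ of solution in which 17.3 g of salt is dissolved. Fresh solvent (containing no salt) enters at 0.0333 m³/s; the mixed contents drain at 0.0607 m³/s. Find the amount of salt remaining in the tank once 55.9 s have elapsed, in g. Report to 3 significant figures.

3.16 g

Let m(t) be the amount of salt. Volume: V(t) = V₀ + (Q_in − Q_out) t = 2.86 − 0.027400 t; V(55.9) = 1.3283 m³.
Species balance (pure solvent in): dm/dt = −Q_out · m/V(t).
Separate: dm/m = −Q_out dt/V(t) ⇒ ln(m/m₀) = −(Q_out/(Q_in−Q_out)) ln(V/V₀).
m = m₀ (V₀/V)^(Q_out/(Q_in−Q_out)) = 17.3 × (2.86/1.3283)^(-2.2153) = 3.1639 g.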